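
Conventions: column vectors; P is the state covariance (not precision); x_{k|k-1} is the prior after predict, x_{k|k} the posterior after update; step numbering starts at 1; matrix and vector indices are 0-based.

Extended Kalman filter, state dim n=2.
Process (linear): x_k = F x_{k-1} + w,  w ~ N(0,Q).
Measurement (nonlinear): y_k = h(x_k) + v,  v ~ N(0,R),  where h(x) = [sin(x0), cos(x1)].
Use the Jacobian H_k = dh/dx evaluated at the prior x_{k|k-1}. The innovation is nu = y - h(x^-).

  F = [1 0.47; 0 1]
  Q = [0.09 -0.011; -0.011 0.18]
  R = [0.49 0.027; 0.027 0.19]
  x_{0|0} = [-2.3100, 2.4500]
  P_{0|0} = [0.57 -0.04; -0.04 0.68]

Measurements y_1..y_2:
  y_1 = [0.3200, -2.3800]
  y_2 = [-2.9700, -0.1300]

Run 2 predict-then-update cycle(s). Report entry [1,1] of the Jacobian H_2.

H_jac[1,1] = 0.8738

step 1: x^-=[-1.1585, 2.4500]  P^-=[0.7726 0.2686; 0.2686 0.8600]  H_jac=[0.4007 0.0000; 0.0000 -0.6378]  S=[0.6141 -0.0416; -0.0416 0.5398]  K=[0.4852 -0.2799; 0.1069 -1.0078]  nu=[1.2362, -1.6098]  x^+=[-0.1081, 4.2046]  P^+=[0.5744 0.0629; 0.0629 0.2957]
step 2: x^-=[1.8680, 4.2046]  P^-=[0.7888 0.1908; 0.1908 0.4757]  H_jac=[-0.2929 0.0000; 0.0000 0.8738]  S=[0.5577 -0.0218; -0.0218 0.5532]  K=[-0.4031 0.2855; -0.0709 0.7486]  nu=[-3.9261, 0.3563]  x^+=[3.5525, 4.7497]  P^+=[0.6481 0.0496; 0.0496 0.1606]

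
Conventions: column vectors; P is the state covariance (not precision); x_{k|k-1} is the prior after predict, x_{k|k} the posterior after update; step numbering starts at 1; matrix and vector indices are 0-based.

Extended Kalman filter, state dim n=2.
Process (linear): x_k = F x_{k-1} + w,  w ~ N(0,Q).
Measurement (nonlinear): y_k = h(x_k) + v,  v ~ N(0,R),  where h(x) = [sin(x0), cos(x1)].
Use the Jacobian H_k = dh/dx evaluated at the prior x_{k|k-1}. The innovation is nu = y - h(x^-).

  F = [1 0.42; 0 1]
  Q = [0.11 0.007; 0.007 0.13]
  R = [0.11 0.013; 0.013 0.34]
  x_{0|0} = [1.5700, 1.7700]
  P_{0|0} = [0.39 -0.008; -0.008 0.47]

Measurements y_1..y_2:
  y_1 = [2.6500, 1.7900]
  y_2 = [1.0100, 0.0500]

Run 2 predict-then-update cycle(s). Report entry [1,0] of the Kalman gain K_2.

K[1,0] = 0.2817

step 1: x^-=[2.3134, 1.7700]  P^-=[0.5762 0.1964; 0.1964 0.6000]  H_jac=[-0.6762 0.0000; 0.0000 -0.9802]  S=[0.3735 0.1432; 0.1432 0.9165]  K=[-1.0241 -0.0501; -0.1166 -0.6235]  nu=[1.9133, 1.9879]  x^+=[0.2545, 0.3075]  P^+=[0.1675 0.0309; 0.0309 0.2178]
step 2: x^-=[0.3837, 0.3075]  P^-=[0.3420 0.1294; 0.1294 0.3478]  H_jac=[0.9273 0.0000; 0.0000 -0.3027]  S=[0.4040 -0.0233; -0.0233 0.3719]  K=[0.7816 -0.0563; 0.2817 -0.2654]  nu=[0.6357, -0.9031]  x^+=[0.9314, 0.7263]  P^+=[0.0919 0.0297; 0.0297 0.2861]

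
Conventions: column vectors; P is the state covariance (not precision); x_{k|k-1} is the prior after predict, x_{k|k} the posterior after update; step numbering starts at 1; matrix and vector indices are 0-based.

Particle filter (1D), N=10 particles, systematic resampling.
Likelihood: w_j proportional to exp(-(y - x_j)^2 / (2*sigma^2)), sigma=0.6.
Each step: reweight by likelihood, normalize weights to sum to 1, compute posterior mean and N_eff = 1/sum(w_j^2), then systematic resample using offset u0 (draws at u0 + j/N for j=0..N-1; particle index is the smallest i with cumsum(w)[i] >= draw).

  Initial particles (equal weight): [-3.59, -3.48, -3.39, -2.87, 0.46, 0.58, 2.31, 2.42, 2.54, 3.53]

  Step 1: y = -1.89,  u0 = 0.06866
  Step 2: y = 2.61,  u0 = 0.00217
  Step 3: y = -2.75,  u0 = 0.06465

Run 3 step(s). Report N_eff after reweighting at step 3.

step 1: w=[0.0507, 0.0839, 0.1234, 0.7401, 0.0013, 0.0006, 0.0000, 0.0000, 0.0000, 0.0000]  mean=-3.0155  Neff=1.7466  idx=[1, 2, 3, 3, 3, 3, 3, 3, 3, 3]
step 2: w=[0.0000, 0.0000, 0.1250, 0.1250, 0.1250, 0.1250, 0.1250, 0.1250, 0.1250, 0.1250]  mean=-2.8700  Neff=8.0006  idx=[2, 2, 3, 4, 5, 6, 6, 7, 8, 9]
step 3: w=[0.1000, 0.1000, 0.1000, 0.1000, 0.1000, 0.1000, 0.1000, 0.1000, 0.1000, 0.1000]  mean=-2.8700  Neff=10.0000  idx=[0, 1, 2, 3, 4, 5, 6, 7, 8, 9]

N_eff = 10.0000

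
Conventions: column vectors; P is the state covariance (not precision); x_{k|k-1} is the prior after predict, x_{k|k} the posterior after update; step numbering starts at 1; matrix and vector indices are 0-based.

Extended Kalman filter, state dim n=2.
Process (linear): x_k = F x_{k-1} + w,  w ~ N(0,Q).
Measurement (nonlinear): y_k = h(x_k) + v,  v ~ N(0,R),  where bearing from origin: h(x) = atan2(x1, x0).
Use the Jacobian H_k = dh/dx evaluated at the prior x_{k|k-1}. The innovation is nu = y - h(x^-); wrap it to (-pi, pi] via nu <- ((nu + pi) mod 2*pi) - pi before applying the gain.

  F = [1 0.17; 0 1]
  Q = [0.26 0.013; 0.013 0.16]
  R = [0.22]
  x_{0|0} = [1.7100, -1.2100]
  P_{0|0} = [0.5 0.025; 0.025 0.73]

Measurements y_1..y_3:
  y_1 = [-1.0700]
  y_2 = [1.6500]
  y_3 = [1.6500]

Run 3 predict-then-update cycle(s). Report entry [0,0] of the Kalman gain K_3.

step 1: x^-=[1.5043, -1.2100]  P^-=[0.7896 0.1621; 0.1621 0.8900]  H_jac=[0.3247 0.4036]  S=[0.4907]  K=[0.6558; 0.8393]  nu=[-0.3926]  x^+=[1.2468, -1.5395]  P^+=[0.5786 -0.1080; -0.1080 0.5443]
step 2: x^-=[0.9851, -1.5395]  P^-=[0.8176 -0.0024; -0.0024 0.7043]  H_jac=[0.4609 0.2949]  S=[0.4542]  K=[0.8279; 0.4548]  nu=[2.6516]  x^+=[3.1805, -0.3336]  P^+=[0.5062 -0.1735; -0.1735 0.6104]
step 3: x^-=[3.1237, -0.3336]  P^-=[0.7249 -0.0567; -0.0567 0.7704]  H_jac=[0.0338 0.3165]  S=[0.2968]  K=[0.0221; 0.8151]  nu=[1.7564]  x^+=[3.1625, 1.0980]  P^+=[0.7248 -0.0621; -0.0621 0.5732]

K[0,0] = 0.0221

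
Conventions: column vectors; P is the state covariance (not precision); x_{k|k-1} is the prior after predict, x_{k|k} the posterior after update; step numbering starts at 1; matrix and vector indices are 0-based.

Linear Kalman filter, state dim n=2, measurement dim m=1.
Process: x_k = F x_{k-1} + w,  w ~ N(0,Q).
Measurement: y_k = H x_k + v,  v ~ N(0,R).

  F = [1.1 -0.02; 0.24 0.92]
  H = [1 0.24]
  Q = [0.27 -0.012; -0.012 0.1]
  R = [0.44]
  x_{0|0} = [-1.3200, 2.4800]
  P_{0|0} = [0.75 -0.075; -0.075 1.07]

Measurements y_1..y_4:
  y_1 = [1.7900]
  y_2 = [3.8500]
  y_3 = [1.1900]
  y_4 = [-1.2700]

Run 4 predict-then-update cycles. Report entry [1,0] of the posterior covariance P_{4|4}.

step 1: x^-=[-1.5016, 1.9648]  P^-=[1.1812 0.0908; 0.0908 1.0157]  S=[1.7233]  K=[0.6981; 0.1941]  nu=[2.8200]  x^+=[0.4670, 2.5123]  P^+=[0.3414 -0.1428; -0.1428 0.9508]
step 2: x^-=[0.4635, 2.4234]  P^-=[0.6898 -0.0832; -0.0832 0.8614]  S=[1.1395]  K=[0.5878; 0.1084]  nu=[2.8049]  x^+=[2.1123, 2.7275]  P^+=[0.2960 -0.1558; -0.1558 0.8480]
step 3: x^-=[2.2690, 3.0163]  P^-=[0.6354 -0.1064; -0.1064 0.7660]  S=[1.0685]  K=[0.5708; 0.0725]  nu=[-1.8029]  x^+=[1.2399, 2.8856]  P^+=[0.2873 -0.1506; -0.1506 0.7603]
step 4: x^-=[1.3062, 2.9523]  P^-=[0.6245 -0.1018; -0.1018 0.6936]  S=[1.0556]  K=[0.5685; 0.0612]  nu=[-3.2847]  x^+=[-0.5612, 2.7511]  P^+=[0.2834 -0.1386; -0.1386 0.6897]

P_post[1,0] = -0.1386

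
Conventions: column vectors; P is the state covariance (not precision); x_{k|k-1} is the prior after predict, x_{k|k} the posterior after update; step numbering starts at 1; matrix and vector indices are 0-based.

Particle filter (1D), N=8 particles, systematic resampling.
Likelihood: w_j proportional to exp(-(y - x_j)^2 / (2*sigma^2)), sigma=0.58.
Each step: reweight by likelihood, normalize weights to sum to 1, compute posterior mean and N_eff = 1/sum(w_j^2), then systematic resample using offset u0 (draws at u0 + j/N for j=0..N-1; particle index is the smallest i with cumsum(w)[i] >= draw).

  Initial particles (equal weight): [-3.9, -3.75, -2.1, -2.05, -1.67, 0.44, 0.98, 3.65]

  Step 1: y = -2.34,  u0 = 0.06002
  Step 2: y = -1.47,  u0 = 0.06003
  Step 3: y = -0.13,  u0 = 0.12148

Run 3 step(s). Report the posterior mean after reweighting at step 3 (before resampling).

step 1: w=[0.0112, 0.0218, 0.3837, 0.3689, 0.2145, 0.0000, 0.0000, 0.0000]  mean=-2.0454  Neff=3.0316  idx=[2, 2, 2, 3, 3, 3, 4, 4]
step 2: w=[0.1033, 0.1033, 0.1033, 0.1130, 0.1130, 0.1130, 0.1756, 0.1756]  mean=-1.9321  Neff=7.5781  idx=[0, 1, 3, 4, 5, 6, 6, 7]
step 3: w=[0.0292, 0.0292, 0.0390, 0.0390, 0.0390, 0.2749, 0.2749, 0.2749]  mean=-1.7395  Neff=4.2915  idx=[3, 5, 5, 6, 6, 7, 7, 7]

post_mean = -1.7395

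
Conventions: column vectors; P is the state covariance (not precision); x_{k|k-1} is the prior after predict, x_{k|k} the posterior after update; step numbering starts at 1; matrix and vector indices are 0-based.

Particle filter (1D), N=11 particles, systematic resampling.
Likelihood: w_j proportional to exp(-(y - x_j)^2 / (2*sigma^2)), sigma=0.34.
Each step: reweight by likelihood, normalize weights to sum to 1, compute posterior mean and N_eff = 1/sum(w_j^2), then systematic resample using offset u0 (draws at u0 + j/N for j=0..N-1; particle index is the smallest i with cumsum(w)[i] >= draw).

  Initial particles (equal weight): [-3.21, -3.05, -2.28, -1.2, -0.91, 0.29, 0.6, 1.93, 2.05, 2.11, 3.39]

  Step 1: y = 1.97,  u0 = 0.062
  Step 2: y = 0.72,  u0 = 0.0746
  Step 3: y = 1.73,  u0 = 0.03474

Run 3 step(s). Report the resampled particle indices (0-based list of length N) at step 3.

step 1: w=[0.0000, 0.0000, 0.0000, 0.0000, 0.0000, 0.0000, 0.0001, 0.3442, 0.3372, 0.3184, 0.0001]  mean=2.0277  Neff=2.9978  idx=[7, 7, 7, 7, 8, 8, 8, 9, 9, 9, 9]
step 2: w=[0.1876, 0.1876, 0.1876, 0.1876, 0.0502, 0.0502, 0.0502, 0.0248, 0.0248, 0.0248, 0.0248]  mean=1.9659  Neff=6.6333  idx=[0, 0, 1, 1, 2, 2, 3, 3, 5, 6, 10]
step 3: w=[0.0984, 0.0984, 0.0984, 0.0984, 0.0984, 0.0984, 0.0984, 0.0984, 0.0751, 0.0751, 0.0626]  mean=1.9593  Neff=10.7927  idx=[0, 1, 2, 3, 4, 4, 5, 6, 7, 8, 10]

resampled_idx = [0, 1, 2, 3, 4, 4, 5, 6, 7, 8, 10]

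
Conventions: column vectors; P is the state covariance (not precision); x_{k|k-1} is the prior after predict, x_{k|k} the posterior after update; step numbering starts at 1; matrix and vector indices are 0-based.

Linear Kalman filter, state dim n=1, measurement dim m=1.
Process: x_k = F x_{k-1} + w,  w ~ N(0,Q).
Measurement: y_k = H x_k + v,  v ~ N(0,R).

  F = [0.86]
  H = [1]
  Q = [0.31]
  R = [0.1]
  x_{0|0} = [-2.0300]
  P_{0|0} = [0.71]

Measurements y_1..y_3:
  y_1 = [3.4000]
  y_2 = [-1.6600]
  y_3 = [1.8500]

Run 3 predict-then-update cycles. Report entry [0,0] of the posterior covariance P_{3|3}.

P_post[0,0] = 0.0787

step 1: x^-=[-1.7458]  P^-=[0.8351]  S=[0.9351]  K=[0.8931]  nu=[5.1458]  x^+=[2.8497]  P^+=[0.0893]
step 2: x^-=[2.4508]  P^-=[0.3761]  S=[0.4761]  K=[0.7899]  nu=[-4.1108]  x^+=[-0.7965]  P^+=[0.0790]
step 3: x^-=[-0.6850]  P^-=[0.3684]  S=[0.4684]  K=[0.7865]  nu=[2.5350]  x^+=[1.3088]  P^+=[0.0787]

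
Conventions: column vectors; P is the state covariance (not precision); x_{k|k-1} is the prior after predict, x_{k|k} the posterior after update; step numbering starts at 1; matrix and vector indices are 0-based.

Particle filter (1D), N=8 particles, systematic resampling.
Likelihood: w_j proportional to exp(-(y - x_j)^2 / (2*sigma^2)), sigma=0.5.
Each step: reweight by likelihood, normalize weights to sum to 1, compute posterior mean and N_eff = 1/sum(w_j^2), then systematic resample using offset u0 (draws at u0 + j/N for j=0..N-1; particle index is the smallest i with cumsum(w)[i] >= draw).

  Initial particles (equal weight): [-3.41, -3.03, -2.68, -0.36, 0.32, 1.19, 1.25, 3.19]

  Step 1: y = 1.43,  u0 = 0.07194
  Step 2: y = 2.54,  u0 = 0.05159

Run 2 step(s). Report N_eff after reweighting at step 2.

step 1: w=[0.0000, 0.0000, 0.0000, 0.0009, 0.0444, 0.4648, 0.4889, 0.0011]  mean=1.1815  Neff=2.1880  idx=[5, 5, 5, 5, 6, 6, 6, 6]
step 2: w=[0.1054, 0.1054, 0.1054, 0.1054, 0.1446, 0.1446, 0.1446, 0.1446]  mean=1.2247  Neff=7.8073  idx=[0, 1, 2, 4, 4, 5, 6, 7]

N_eff = 7.8073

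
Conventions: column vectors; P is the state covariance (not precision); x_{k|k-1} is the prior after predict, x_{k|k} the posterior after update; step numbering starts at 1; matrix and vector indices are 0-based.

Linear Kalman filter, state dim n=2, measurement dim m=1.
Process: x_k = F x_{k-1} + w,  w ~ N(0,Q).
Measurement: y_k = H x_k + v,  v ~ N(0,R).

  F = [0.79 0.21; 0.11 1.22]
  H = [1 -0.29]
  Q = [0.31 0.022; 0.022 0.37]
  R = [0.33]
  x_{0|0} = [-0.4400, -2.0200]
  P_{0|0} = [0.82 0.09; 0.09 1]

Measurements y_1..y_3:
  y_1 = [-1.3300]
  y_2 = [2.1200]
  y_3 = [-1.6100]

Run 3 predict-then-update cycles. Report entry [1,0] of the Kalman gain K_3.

K[1,0] = 0.3507

step 1: x^-=[-0.7718, -2.5128]  P^-=[0.8957 0.4383; 0.4383 1.8925]  S=[1.1307]  K=[0.6798; -0.0978]  nu=[-1.2869]  x^+=[-1.6466, -2.3870]  P^+=[0.3732 0.5134; 0.5134 1.8817]
step 2: x^-=[-1.8021, -3.0933]  P^-=[0.7963 1.0432; 1.0432 3.3130]  S=[0.7998]  K=[0.6173; 0.1031]  nu=[3.0251]  x^+=[0.0653, -2.7814]  P^+=[0.4915 0.9923; 0.9923 3.3045]
step 3: x^-=[-0.5325, -3.3862]  P^-=[1.0917 1.8906; 1.8906 5.5607]  S=[0.7928]  K=[0.6855; 0.3507]  nu=[-2.0595]  x^+=[-1.9442, -4.1084]  P^+=[0.7192 1.7001; 1.7001 5.4632]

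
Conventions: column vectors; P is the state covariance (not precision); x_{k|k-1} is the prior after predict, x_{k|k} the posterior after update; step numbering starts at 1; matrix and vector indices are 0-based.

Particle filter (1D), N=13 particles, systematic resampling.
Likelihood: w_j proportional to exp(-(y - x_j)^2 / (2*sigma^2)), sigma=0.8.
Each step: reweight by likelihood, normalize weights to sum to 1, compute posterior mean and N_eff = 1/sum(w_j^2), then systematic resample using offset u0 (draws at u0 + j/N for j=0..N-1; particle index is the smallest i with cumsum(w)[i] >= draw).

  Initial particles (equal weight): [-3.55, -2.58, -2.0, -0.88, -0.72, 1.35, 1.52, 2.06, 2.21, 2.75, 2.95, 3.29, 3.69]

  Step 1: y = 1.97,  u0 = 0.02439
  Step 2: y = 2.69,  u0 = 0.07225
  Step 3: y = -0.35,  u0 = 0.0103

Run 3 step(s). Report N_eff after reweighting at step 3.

N_eff = 3.1095

step 1: w=[0.0000, 0.0000, 0.0000, 0.0004, 0.0007, 0.1482, 0.1708, 0.1988, 0.1913, 0.1244, 0.0945, 0.0513, 0.0198]  mean=2.1536  Neff=6.4670  idx=[5, 5, 6, 6, 7, 7, 7, 8, 8, 9, 9, 10, 11]
step 2: w=[0.0281, 0.0281, 0.0392, 0.0392, 0.0838, 0.0838, 0.0838, 0.0955, 0.0955, 0.1140, 0.1140, 0.1084, 0.0863]  mean=2.3663  Neff=11.2115  idx=[2, 4, 5, 6, 6, 7, 8, 9, 9, 10, 11, 12, 12]
step 3: w=[0.5346, 0.0879, 0.0879, 0.0879, 0.0879, 0.0491, 0.0491, 0.0045, 0.0045, 0.0045, 0.0017, 0.0003, 0.0003]  mean=1.7975  Neff=3.1095  idx=[0, 0, 0, 0, 0, 0, 0, 1, 2, 2, 3, 4, 5]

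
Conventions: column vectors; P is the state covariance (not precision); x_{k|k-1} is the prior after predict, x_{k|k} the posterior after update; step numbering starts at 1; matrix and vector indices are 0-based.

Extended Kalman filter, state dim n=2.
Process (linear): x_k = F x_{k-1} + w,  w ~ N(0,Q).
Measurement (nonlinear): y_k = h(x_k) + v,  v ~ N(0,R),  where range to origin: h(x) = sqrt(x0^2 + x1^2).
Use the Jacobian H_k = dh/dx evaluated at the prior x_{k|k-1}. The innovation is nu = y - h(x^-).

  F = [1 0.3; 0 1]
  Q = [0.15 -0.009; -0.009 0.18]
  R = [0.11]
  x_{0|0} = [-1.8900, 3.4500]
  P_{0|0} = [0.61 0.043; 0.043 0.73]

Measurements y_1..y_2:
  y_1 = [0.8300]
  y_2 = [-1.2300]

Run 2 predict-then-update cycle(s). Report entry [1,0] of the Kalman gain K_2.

step 1: x^-=[-0.8550, 3.4500]  P^-=[0.8515 0.2530; 0.2530 0.9100]  H_jac=[-0.2405 0.9706]  S=[0.8985]  K=[0.0453; 0.9154]  nu=[-2.7244]  x^+=[-0.9785, 0.9562]  P^+=[0.8497 0.2157; 0.2157 0.1572]
step 2: x^-=[-0.6917, 0.9562]  P^-=[1.1432 0.2539; 0.2539 0.3372]  H_jac=[-0.5861 0.8103]  S=[0.4830]  K=[-0.9614; 0.2576]  nu=[-2.4102]  x^+=[1.6256, 0.3353]  P^+=[0.6968 0.3735; 0.3735 0.3051]

K[1,0] = 0.2576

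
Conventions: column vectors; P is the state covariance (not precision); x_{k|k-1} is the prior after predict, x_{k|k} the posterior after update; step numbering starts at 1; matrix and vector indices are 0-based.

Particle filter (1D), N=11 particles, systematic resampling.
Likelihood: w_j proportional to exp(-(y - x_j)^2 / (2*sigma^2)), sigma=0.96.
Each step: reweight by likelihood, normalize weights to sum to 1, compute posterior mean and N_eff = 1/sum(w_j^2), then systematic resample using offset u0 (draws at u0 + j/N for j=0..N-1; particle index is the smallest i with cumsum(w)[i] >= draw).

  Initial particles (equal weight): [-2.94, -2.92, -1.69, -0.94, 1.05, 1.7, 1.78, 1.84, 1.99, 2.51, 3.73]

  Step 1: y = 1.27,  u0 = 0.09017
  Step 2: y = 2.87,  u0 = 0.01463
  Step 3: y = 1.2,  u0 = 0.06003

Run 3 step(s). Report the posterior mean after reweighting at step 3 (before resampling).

step 1: w=[0.0000, 0.0000, 0.0018, 0.0144, 0.1991, 0.1849, 0.1775, 0.1714, 0.1543, 0.0888, 0.0077]  mean=1.6967  Neff=5.9982  idx=[4, 4, 5, 5, 6, 6, 7, 7, 8, 9, 10]
step 2: w=[0.0290, 0.0290, 0.0832, 0.0832, 0.0918, 0.0918, 0.0984, 0.0984, 0.1149, 0.1631, 0.1171]  mean=2.1077  Neff=9.4990  idx=[0, 2, 3, 4, 5, 6, 7, 8, 9, 9, 10]
step 3: w=[0.1311, 0.1159, 0.1159, 0.1106, 0.1106, 0.1063, 0.1063, 0.0946, 0.0523, 0.0523, 0.0041]  mean=1.7828  Neff=9.4745  idx=[0, 1, 1, 2, 3, 4, 5, 6, 6, 7, 9]

post_mean = 1.7828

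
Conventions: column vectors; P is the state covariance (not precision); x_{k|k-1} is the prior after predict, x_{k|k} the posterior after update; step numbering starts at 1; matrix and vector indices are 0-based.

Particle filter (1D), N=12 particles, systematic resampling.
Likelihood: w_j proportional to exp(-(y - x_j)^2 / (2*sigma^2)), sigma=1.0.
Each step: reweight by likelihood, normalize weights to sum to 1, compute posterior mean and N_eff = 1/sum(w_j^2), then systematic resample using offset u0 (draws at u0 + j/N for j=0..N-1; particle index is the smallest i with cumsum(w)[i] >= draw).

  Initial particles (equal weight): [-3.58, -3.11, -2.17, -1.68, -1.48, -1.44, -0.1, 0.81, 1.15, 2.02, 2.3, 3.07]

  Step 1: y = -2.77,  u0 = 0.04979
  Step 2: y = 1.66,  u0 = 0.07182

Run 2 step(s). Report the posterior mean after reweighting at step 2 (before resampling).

step 1: w=[0.1833, 0.2402, 0.2125, 0.1405, 0.1107, 0.1051, 0.0072, 0.0004, 0.0001, 0.0000, 0.0000, 0.0000]  mean=-2.4157  Neff=5.5702  idx=[0, 0, 1, 1, 1, 2, 2, 2, 3, 4, 4, 5]
step 2: w=[0.0000, 0.0000, 0.0004, 0.0004, 0.0004, 0.0230, 0.0230, 0.0230, 0.1330, 0.2543, 0.2543, 0.2881]  mean=-1.5448  Neff=4.3166  idx=[8, 8, 9, 9, 9, 10, 10, 10, 11, 11, 11, 11]

post_mean = -1.5448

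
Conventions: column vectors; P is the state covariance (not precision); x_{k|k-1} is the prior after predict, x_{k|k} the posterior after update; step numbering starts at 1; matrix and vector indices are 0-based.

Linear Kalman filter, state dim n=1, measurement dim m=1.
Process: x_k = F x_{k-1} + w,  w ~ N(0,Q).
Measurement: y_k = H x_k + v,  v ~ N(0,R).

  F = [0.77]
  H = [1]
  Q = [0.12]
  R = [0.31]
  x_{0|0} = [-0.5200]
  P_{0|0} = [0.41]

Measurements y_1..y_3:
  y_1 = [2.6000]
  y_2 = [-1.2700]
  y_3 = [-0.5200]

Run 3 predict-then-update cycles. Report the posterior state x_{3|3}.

step 1: x^-=[-0.4004]  P^-=[0.3631]  S=[0.6731]  K=[0.5394]  nu=[3.0004]  x^+=[1.2181]  P^+=[0.1672]
step 2: x^-=[0.9380]  P^-=[0.2191]  S=[0.5291]  K=[0.4142]  nu=[-2.2080]  x^+=[0.0235]  P^+=[0.1284]
step 3: x^-=[0.0181]  P^-=[0.1961]  S=[0.5061]  K=[0.3875]  nu=[-0.5381]  x^+=[-0.1904]  P^+=[0.1201]

x_post = [-0.1904]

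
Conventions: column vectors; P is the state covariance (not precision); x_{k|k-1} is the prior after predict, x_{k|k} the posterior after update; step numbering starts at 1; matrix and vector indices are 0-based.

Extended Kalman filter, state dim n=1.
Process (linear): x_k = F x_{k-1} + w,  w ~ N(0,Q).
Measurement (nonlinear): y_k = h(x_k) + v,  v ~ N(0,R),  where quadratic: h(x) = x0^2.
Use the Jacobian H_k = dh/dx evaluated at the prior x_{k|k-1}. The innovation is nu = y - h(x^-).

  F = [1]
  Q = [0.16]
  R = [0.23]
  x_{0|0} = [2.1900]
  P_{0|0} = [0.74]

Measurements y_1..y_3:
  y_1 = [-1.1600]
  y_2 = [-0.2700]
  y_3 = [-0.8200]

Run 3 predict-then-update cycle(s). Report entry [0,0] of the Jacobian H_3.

H_jac[0,0] = 0.9000

step 1: x^-=[2.1900]  P^-=[0.9000]  H_jac=[4.3800]  S=[17.4960]  K=[0.2253]  nu=[-5.9561]  x^+=[0.8480]  P^+=[0.0118]
step 2: x^-=[0.8480]  P^-=[0.1718]  H_jac=[1.6961]  S=[0.7243]  K=[0.4024]  nu=[-0.9892]  x^+=[0.4500]  P^+=[0.0546]
step 3: x^-=[0.4500]  P^-=[0.2146]  H_jac=[0.9000]  S=[0.4038]  K=[0.4782]  nu=[-1.0225]  x^+=[-0.0390]  P^+=[0.1222]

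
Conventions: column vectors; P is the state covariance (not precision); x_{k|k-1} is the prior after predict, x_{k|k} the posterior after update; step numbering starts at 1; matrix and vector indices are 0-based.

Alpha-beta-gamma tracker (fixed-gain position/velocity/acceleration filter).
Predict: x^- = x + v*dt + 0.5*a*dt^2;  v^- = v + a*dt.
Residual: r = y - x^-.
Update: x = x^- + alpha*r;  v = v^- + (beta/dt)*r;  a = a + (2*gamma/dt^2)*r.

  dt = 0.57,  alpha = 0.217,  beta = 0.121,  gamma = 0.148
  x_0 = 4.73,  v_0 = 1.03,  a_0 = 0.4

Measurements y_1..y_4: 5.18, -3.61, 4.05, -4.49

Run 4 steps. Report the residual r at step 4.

step 1: x_pred=5.3821  r=-0.2021  x^+=5.3382  v^+=1.2151  a^+=0.2159
step 2: x_pred=6.0659  r=-9.6759  x^+=3.9662  v^+=-0.7158  a^+=-8.5993
step 3: x_pred=2.1612  r=1.8888  x^+=2.5711  v^+=-5.2165  a^+=-6.8786
step 4: x_pred=-1.5197  r=-2.9703  x^+=-2.1643  v^+=-9.7678  a^+=-9.5846

resid = -2.9703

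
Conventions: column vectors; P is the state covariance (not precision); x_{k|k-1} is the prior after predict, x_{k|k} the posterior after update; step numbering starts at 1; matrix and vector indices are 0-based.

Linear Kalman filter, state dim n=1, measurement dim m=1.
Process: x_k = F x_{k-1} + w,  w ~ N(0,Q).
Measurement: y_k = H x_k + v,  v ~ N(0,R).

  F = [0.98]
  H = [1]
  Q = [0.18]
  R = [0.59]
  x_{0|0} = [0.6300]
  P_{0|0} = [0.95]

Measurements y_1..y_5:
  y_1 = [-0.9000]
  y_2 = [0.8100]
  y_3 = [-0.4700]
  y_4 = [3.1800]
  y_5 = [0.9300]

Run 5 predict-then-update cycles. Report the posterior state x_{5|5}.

x_post = [1.1207]

step 1: x^-=[0.6174]  P^-=[1.0924]  S=[1.6824]  K=[0.6493]  nu=[-1.5174]  x^+=[-0.3679]  P^+=[0.3831]
step 2: x^-=[-0.3605]  P^-=[0.5479]  S=[1.1379]  K=[0.4815]  nu=[1.1705]  x^+=[0.2031]  P^+=[0.2841]
step 3: x^-=[0.1990]  P^-=[0.4528]  S=[1.0428]  K=[0.4342]  nu=[-0.6690]  x^+=[-0.0915]  P^+=[0.2562]
step 4: x^-=[-0.0896]  P^-=[0.4261]  S=[1.0161]  K=[0.4193]  nu=[3.2696]  x^+=[1.2814]  P^+=[0.2474]
step 5: x^-=[1.2558]  P^-=[0.4176]  S=[1.0076]  K=[0.4145]  nu=[-0.3258]  x^+=[1.1207]  P^+=[0.2445]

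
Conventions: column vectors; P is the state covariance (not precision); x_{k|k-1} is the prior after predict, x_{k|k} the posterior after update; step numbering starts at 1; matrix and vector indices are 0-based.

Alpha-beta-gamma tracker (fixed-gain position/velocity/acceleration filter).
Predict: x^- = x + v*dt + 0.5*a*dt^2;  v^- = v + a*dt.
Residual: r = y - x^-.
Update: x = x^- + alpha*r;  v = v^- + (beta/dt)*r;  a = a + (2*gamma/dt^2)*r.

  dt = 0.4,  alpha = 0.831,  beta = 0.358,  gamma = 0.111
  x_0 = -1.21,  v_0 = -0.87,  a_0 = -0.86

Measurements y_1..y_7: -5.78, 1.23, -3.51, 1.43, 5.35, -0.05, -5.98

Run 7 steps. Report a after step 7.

step 1: x_pred=-1.6268  r=-4.1532  x^+=-5.0781  v^+=-4.9311  a^+=-6.6226
step 2: x_pred=-7.5804  r=8.8104  x^+=-0.2590  v^+=0.3051  a^+=5.6018
step 3: x_pred=0.3112  r=-3.8212  x^+=-2.8642  v^+=-0.8742  a^+=0.2998
step 4: x_pred=-3.1899  r=4.6199  x^+=0.6492  v^+=3.3806  a^+=6.7099
step 5: x_pred=2.5383  r=2.8117  x^+=4.8748  v^+=8.5810  a^+=10.6112
step 6: x_pred=9.1561  r=-9.2061  x^+=1.5058  v^+=4.5860  a^+=-2.1623
step 7: x_pred=3.1673  r=-9.1473  x^+=-4.4341  v^+=-4.4657  a^+=-14.8541

a_post = -14.8541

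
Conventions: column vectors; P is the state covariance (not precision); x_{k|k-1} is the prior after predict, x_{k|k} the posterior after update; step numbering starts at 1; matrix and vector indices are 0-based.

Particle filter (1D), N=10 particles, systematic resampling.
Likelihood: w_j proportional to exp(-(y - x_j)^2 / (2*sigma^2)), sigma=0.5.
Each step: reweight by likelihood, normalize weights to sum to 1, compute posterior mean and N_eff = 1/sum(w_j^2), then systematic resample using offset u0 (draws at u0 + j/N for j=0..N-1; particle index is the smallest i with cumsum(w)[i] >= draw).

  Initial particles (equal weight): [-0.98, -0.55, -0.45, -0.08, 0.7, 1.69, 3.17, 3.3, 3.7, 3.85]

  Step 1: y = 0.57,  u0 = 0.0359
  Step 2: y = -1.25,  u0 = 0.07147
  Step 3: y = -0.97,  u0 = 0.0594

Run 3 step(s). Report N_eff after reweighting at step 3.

N_eff = 8.1021

step 1: w=[0.0048, 0.0481, 0.0738, 0.2539, 0.5713, 0.0481, 0.0000, 0.0000, 0.0000, 0.0000]  mean=0.3965  Neff=2.4939  idx=[1, 3, 3, 3, 4, 4, 4, 4, 4, 4]
step 2: w=[0.6556, 0.1130, 0.1130, 0.1130, 0.0009, 0.0009, 0.0009, 0.0009, 0.0009, 0.0009]  mean=-0.3841  Neff=2.1358  idx=[0, 0, 0, 0, 0, 0, 1, 2, 2, 3]
step 3: w=[0.1395, 0.1395, 0.1395, 0.1395, 0.1395, 0.1395, 0.0407, 0.0407, 0.0407, 0.0407]  mean=-0.4734  Neff=8.1021  idx=[0, 1, 1, 2, 3, 4, 4, 5, 6, 9]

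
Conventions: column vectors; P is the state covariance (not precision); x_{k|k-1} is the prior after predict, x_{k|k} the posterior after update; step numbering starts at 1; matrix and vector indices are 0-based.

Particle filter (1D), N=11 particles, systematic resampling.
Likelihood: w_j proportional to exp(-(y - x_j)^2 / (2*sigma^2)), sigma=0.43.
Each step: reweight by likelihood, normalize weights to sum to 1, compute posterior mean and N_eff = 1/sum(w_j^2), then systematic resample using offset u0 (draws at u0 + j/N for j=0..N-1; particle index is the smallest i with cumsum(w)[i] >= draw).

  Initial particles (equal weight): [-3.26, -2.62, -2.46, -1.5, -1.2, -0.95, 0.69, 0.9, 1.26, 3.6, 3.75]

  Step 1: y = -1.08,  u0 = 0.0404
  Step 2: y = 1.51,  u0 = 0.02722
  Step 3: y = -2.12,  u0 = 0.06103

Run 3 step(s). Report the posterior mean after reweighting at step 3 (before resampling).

step 1: w=[0.0000, 0.0006, 0.0023, 0.2438, 0.3779, 0.3753, 0.0001, 0.0000, 0.0000, 0.0000, 0.0000]  mean=-1.1829  Neff=2.9147  idx=[3, 3, 3, 4, 4, 4, 4, 5, 5, 5, 5]
step 2: w=[0.0001, 0.0001, 0.0001, 0.0074, 0.0074, 0.0074, 0.0074, 0.2426, 0.2426, 0.2426, 0.2426]  mean=-0.9575  Neff=4.2443  idx=[6, 7, 7, 8, 8, 8, 9, 9, 9, 10, 10]
step 3: w=[0.2912, 0.0709, 0.0709, 0.0709, 0.0709, 0.0709, 0.0709, 0.0709, 0.0709, 0.0709, 0.0709]  mean=-1.0228  Neff=7.4058  idx=[0, 0, 0, 1, 2, 4, 5, 6, 8, 9, 10]

post_mean = -1.0228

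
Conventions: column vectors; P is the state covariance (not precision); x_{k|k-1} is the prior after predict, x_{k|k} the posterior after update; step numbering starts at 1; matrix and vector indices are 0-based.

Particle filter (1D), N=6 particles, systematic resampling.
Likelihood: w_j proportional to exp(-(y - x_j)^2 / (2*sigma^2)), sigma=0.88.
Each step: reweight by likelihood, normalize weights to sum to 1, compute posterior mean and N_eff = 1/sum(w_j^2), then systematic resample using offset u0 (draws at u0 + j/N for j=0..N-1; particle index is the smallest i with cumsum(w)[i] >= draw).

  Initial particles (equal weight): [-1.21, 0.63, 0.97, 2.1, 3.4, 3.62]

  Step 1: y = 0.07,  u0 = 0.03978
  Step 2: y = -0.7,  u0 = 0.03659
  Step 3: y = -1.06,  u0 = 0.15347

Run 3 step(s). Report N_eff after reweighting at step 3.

N_eff = 3.7640

step 1: w=[0.1900, 0.4469, 0.3243, 0.0382, 0.0004, 0.0002]  mean=0.4486  Neff=2.9203  idx=[0, 1, 1, 1, 2, 2]
step 2: w=[0.3963, 0.1496, 0.1496, 0.1496, 0.0774, 0.0774]  mean=-0.0465  Neff=4.2337  idx=[0, 0, 0, 1, 3, 4]
step 3: w=[0.2948, 0.2948, 0.2948, 0.0473, 0.0473, 0.0209]  mean=-0.9903  Neff=3.7640  idx=[0, 1, 1, 2, 2, 5]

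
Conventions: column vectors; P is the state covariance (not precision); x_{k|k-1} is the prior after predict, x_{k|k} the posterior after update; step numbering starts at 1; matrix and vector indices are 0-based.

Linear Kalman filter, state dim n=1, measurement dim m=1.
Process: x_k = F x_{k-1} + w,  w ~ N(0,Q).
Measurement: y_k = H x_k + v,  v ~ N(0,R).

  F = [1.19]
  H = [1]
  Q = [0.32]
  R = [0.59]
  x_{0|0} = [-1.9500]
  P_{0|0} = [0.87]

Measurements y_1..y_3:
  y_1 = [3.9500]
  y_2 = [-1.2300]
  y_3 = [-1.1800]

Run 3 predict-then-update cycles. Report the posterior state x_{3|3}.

step 1: x^-=[-2.3205]  P^-=[1.5520]  S=[2.1420]  K=[0.7246]  nu=[6.2705]  x^+=[2.2228]  P^+=[0.4275]
step 2: x^-=[2.6452]  P^-=[0.9254]  S=[1.5154]  K=[0.6107]  nu=[-3.8752]  x^+=[0.2788]  P^+=[0.3603]
step 3: x^-=[0.3317]  P^-=[0.8302]  S=[1.4202]  K=[0.5846]  nu=[-1.5117]  x^+=[-0.5520]  P^+=[0.3449]

x_post = [-0.5520]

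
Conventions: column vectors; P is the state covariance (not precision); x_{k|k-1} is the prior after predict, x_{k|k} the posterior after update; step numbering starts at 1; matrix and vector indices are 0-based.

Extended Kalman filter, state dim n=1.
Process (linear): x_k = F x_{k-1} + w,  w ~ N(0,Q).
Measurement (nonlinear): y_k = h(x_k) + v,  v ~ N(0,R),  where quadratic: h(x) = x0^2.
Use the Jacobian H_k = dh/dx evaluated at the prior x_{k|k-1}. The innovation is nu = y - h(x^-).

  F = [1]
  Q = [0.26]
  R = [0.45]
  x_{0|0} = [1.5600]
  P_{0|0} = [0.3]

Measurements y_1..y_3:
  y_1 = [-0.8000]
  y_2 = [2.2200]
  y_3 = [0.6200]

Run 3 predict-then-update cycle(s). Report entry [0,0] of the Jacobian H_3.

H_jac[0,0] = 2.7281

step 1: x^-=[1.5600]  P^-=[0.5600]  H_jac=[3.1200]  S=[5.9013]  K=[0.2961]  nu=[-3.2336]  x^+=[0.6026]  P^+=[0.0427]
step 2: x^-=[0.6026]  P^-=[0.3027]  H_jac=[1.2052]  S=[0.8897]  K=[0.4101]  nu=[1.8568]  x^+=[1.3640]  P^+=[0.1531]
step 3: x^-=[1.3640]  P^-=[0.4131]  H_jac=[2.7281]  S=[3.5244]  K=[0.3198]  nu=[-1.2406]  x^+=[0.9673]  P^+=[0.0527]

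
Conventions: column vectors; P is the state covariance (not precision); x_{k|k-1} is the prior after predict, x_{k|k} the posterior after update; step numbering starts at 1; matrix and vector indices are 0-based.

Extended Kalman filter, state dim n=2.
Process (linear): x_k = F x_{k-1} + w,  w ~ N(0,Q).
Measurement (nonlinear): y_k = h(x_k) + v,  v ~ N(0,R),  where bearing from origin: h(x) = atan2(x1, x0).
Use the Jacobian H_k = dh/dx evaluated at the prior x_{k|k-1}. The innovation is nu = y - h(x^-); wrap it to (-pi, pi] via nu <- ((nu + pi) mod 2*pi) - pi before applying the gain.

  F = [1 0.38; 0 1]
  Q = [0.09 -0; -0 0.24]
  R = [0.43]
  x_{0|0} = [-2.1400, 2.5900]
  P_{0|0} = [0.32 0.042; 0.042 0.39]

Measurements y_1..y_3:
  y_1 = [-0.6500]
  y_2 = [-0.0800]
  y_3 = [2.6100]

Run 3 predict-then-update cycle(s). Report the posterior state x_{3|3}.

step 1: x^-=[-1.1558, 2.5900]  P^-=[0.4982 0.1902; 0.1902 0.6300]  H_jac=[-0.3220 -0.1437]  S=[0.5123]  K=[-0.3665; -0.2963]  nu=[-2.6405]  x^+=[-0.1880, 3.3723]  P^+=[0.4294 0.1346; 0.1346 0.5850]
step 2: x^-=[1.0935, 3.3723]  P^-=[0.7062 0.3569; 0.3569 0.8250]  H_jac=[-0.2683 0.0870]  S=[0.4704]  K=[-0.3368; -0.0510]  nu=[-1.3372]  x^+=[1.5438, 3.4405]  P^+=[0.6528 0.3488; 0.3488 0.8238]
step 3: x^-=[2.8512, 3.4405]  P^-=[1.1269 0.6619; 0.6619 1.0638]  H_jac=[-0.1723 0.1428]  S=[0.4526]  K=[-0.2202; 0.0837]  nu=[1.7312]  x^+=[2.4700, 3.5853]  P^+=[1.1049 0.6702; 0.6702 1.0606]

x_post = [2.4700, 3.5853]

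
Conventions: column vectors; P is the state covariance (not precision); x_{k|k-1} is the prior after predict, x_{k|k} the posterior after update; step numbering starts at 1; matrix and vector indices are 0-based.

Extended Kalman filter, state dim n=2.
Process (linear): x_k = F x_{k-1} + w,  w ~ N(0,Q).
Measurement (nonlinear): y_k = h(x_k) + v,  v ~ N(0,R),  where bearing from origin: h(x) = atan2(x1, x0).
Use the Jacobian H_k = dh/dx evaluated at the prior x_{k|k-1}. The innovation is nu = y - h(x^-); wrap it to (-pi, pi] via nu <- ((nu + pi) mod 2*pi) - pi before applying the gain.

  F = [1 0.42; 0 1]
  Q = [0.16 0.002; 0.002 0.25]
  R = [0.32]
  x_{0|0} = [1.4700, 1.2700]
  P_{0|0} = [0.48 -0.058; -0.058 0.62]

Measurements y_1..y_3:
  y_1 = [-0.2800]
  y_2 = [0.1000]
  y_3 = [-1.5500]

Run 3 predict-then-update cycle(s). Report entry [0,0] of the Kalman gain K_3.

step 1: x^-=[2.0034, 1.2700]  P^-=[0.7006 0.2044; 0.2044 0.8700]  H_jac=[-0.2257 0.3561]  S=[0.4331]  K=[-0.1971; 0.6087]  nu=[-0.8450]  x^+=[2.1699, 0.7557]  P^+=[0.6838 0.2564; 0.2564 0.7095]
step 2: x^-=[2.4873, 0.7557]  P^-=[1.1843 0.5564; 0.5564 0.9595]  H_jac=[-0.1118 0.3681]  S=[0.4190]  K=[0.1727; 0.6944]  nu=[-0.1950]  x^+=[2.4537, 0.6203]  P^+=[1.1718 0.5061; 0.5061 0.7575]
step 3: x^-=[2.7142, 0.6203]  P^-=[1.8906 0.8263; 0.8263 1.0075]  H_jac=[-0.0800 0.3501]  S=[0.4093]  K=[0.3372; 0.7003]  nu=[-1.7747]  x^+=[2.1158, -0.6225]  P^+=[1.8441 0.7296; 0.7296 0.8068]

K[0,0] = 0.3372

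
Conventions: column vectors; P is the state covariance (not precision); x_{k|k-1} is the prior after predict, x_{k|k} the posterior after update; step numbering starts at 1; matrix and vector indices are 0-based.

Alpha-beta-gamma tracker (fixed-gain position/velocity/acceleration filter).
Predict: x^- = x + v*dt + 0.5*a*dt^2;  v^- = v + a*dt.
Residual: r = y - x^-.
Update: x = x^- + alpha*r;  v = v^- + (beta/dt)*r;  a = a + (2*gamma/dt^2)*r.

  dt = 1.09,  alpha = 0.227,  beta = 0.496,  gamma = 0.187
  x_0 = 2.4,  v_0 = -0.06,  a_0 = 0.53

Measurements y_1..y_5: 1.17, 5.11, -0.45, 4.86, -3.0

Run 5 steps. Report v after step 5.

v_post = -3.0728

step 1: x_pred=2.6494  r=-1.4794  x^+=2.3136  v^+=-0.1555  a^+=0.0643
step 2: x_pred=2.1823  r=2.9277  x^+=2.8469  v^+=1.2468  a^+=0.9859
step 3: x_pred=4.7916  r=-5.2416  x^+=3.6017  v^+=-0.0637  a^+=-0.6641
step 4: x_pred=3.1378  r=1.7222  x^+=3.5287  v^+=-0.0039  a^+=-0.1219
step 5: x_pred=3.4520  r=-6.4520  x^+=1.9874  v^+=-3.0728  a^+=-2.1530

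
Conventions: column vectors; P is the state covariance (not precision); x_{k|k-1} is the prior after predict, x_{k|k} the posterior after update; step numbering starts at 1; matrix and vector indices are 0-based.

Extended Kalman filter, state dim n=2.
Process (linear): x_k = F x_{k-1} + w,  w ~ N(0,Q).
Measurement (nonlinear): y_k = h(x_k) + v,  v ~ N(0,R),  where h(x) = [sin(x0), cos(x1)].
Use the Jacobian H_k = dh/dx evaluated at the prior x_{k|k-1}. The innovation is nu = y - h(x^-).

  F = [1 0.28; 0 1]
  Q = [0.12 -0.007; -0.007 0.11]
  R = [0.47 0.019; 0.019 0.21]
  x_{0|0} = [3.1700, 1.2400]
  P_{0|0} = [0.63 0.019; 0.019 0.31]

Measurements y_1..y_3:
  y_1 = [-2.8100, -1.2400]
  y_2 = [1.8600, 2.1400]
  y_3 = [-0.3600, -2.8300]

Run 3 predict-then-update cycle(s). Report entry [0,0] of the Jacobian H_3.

step 1: x^-=[3.5172, 1.2400]  P^-=[0.7849 0.0988; 0.0988 0.4200]  H_jac=[-0.9303 0.0000; 0.0000 -0.9458]  S=[1.1493 0.1059; 0.1059 0.5857]  K=[-0.6312 -0.0454; -0.0178 -0.6750]  nu=[-2.4432, -1.5648]  x^+=[5.1303, 2.3396]  P^+=[0.3198 0.0228; 0.0228 0.1502]
step 2: x^-=[5.7854, 2.3396]  P^-=[0.4643 0.0578; 0.0578 0.2602]  H_jac=[0.8786 0.0000; 0.0000 -0.7187]  S=[0.8285 -0.0175; -0.0175 0.3444]  K=[0.4904 -0.0957; 0.0499 -0.5405]  nu=[2.3375, 2.8353]  x^+=[6.6603, 0.9238]  P^+=[0.2603 0.0150; 0.0150 0.1566]
step 3: x^-=[6.9190, 0.9238]  P^-=[0.4010 0.0519; 0.0519 0.2666]  H_jac=[0.8046 0.0000; 0.0000 -0.7979]  S=[0.7296 -0.0143; -0.0143 0.3797]  K=[0.4404 -0.0924; 0.0462 -0.5585]  nu=[-0.9538, -3.4328]  x^+=[6.8161, 2.7968]  P^+=[0.2551 0.0138; 0.0138 0.1459]

H_jac[0,0] = 0.8046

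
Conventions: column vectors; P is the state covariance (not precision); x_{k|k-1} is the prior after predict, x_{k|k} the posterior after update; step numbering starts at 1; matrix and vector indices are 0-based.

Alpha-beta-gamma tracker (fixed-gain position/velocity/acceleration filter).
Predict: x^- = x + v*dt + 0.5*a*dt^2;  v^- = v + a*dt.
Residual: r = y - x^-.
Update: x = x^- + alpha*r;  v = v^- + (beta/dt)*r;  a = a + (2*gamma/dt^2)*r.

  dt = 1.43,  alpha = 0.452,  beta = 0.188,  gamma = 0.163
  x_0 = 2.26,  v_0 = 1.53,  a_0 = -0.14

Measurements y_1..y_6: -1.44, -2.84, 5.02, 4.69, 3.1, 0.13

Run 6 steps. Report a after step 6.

step 1: x_pred=4.3048  r=-5.7448  x^+=1.7081  v^+=0.5745  a^+=-1.0558
step 2: x_pred=1.4502  r=-4.2902  x^+=-0.4890  v^+=-1.4993  a^+=-1.7398
step 3: x_pred=-4.4118  r=9.4318  x^+=-0.1487  v^+=-2.7472  a^+=-0.2361
step 4: x_pred=-4.3186  r=9.0086  x^+=-0.2467  v^+=-1.9006  a^+=1.2000
step 5: x_pred=-1.7376  r=4.8376  x^+=0.4490  v^+=0.4515  a^+=1.9712
step 6: x_pred=3.1101  r=-2.9801  x^+=1.7631  v^+=2.8785  a^+=1.4961

a_post = 1.4961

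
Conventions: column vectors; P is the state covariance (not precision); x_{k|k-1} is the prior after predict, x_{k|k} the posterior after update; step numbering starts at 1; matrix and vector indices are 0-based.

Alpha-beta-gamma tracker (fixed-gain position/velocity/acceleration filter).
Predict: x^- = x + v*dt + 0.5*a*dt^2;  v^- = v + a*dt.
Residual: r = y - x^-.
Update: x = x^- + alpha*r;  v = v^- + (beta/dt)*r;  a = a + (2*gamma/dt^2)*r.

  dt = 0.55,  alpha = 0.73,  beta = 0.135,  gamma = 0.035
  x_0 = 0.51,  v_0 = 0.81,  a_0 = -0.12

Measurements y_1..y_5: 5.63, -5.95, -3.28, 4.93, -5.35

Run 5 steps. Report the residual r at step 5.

resid = -7.8690

step 1: x_pred=0.9374  r=4.6926  x^+=4.3630  v^+=1.8958  a^+=0.9659
step 2: x_pred=5.5518  r=-11.5018  x^+=-2.8445  v^+=-0.3961  a^+=-1.6957
step 3: x_pred=-3.3188  r=0.0388  x^+=-3.2905  v^+=-1.3192  a^+=-1.6867
step 4: x_pred=-4.2711  r=9.2011  x^+=2.4457  v^+=0.0116  a^+=0.4425
step 5: x_pred=2.5190  r=-7.8690  x^+=-3.2254  v^+=-1.6765  a^+=-1.3784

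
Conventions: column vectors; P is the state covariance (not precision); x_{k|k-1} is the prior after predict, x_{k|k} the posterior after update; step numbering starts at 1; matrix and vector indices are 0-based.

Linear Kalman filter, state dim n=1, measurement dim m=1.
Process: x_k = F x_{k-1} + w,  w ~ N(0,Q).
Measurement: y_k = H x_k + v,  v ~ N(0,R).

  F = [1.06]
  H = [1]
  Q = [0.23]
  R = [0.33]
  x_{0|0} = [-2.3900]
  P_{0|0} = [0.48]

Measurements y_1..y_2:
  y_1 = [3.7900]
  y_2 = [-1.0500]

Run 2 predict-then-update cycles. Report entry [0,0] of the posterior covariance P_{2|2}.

step 1: x^-=[-2.5334]  P^-=[0.7693]  S=[1.0993]  K=[0.6998]  nu=[6.3234]  x^+=[1.8918]  P^+=[0.2309]
step 2: x^-=[2.0053]  P^-=[0.4895]  S=[0.8195]  K=[0.5973]  nu=[-3.0553]  x^+=[0.1804]  P^+=[0.1971]

P_post[0,0] = 0.1971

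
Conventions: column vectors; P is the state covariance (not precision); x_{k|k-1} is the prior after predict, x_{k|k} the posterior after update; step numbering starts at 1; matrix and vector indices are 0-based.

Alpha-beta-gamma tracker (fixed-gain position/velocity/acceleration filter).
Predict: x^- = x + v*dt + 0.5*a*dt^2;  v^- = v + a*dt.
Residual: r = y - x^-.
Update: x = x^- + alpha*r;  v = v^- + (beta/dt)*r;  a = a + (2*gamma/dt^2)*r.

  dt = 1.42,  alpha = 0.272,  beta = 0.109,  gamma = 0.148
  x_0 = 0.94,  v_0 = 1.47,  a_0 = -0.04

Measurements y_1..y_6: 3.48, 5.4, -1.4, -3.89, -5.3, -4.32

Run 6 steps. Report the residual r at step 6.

resid = 9.4173

step 1: x_pred=2.9871  r=0.4929  x^+=3.1211  v^+=1.4510  a^+=0.0324
step 2: x_pred=5.2142  r=0.1858  x^+=5.2648  v^+=1.5112  a^+=0.0596
step 3: x_pred=7.4709  r=-8.8709  x^+=5.0580  v^+=0.9150  a^+=-1.2426
step 4: x_pred=5.1045  r=-8.9945  x^+=2.6580  v^+=-1.5399  a^+=-2.5629
step 5: x_pred=-2.1126  r=-3.1874  x^+=-2.9796  v^+=-5.4239  a^+=-3.0308
step 6: x_pred=-13.7373  r=9.4173  x^+=-11.1758  v^+=-9.0049  a^+=-1.6484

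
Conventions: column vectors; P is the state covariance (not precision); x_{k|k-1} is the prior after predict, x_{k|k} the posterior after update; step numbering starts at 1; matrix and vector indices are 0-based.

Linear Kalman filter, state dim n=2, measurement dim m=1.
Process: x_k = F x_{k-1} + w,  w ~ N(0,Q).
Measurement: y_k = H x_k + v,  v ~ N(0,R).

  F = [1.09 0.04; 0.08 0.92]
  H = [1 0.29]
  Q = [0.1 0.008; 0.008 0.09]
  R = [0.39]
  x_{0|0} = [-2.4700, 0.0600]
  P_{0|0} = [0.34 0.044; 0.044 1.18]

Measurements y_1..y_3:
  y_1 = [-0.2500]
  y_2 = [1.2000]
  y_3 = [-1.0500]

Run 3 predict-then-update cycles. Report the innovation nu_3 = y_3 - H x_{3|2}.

innov = [-1.0101]

step 1: x^-=[-2.6899, -0.1424]  P^-=[0.5097 0.1253; 0.1253 1.0974]  S=[1.0647]  K=[0.5129; 0.4166]  nu=[2.4812]  x^+=[-1.4174, 0.8914]  P^+=[0.2296 -0.1022; -0.1022 0.9126]
step 2: x^-=[-1.5093, 0.7067]  P^-=[0.3654 -0.0412; -0.0412 0.8488]  S=[0.8029]  K=[0.4402; 0.2553]  nu=[2.5044]  x^+=[-0.4068, 1.3461]  P^+=[0.2098 -0.1314; -0.1314 0.7965]
step 3: x^-=[-0.3896, 1.2059]  P^-=[0.3391 -0.0766; -0.0766 0.7462]  S=[0.7474]  K=[0.4239; 0.1870]  nu=[-1.0101]  x^+=[-0.8178, 1.0169]  P^+=[0.2047 -0.1359; -0.1359 0.7200]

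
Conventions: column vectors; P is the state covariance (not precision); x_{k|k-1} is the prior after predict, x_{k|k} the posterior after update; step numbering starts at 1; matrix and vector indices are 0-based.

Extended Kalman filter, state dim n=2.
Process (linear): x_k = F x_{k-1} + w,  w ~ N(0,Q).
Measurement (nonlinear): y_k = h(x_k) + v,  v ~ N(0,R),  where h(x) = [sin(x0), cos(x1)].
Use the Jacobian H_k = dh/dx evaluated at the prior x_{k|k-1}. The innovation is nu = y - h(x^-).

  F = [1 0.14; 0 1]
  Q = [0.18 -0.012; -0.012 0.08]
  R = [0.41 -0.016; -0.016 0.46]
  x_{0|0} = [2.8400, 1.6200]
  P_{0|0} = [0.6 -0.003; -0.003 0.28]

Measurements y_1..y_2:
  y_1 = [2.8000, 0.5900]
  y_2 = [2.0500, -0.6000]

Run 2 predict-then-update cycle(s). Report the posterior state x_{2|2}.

x_post = [1.6049, 1.6098]

step 1: x^-=[3.0668, 1.6200]  P^-=[0.7846 0.0242; 0.0242 0.3600]  H_jac=[-0.9972 0.0000; 0.0000 -0.9988]  S=[1.1903 0.0081; 0.0081 0.8191]  K=[-0.6572 -0.0230; -0.0173 -0.4388]  nu=[2.7253, 0.6392]  x^+=[1.2610, 1.2924]  P^+=[0.2698 0.0001; 0.0001 0.2018]
step 2: x^-=[1.4419, 1.2924]  P^-=[0.4538 0.0163; 0.0163 0.2818]  H_jac=[0.1285 0.0000; 0.0000 -0.9615]  S=[0.4175 -0.0180; -0.0180 0.7205]  K=[0.1389 -0.0183; -0.0112 -0.3763]  nu=[1.0583, -0.8748]  x^+=[1.6049, 1.6098]  P^+=[0.4454 0.0111; 0.0111 0.1799]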